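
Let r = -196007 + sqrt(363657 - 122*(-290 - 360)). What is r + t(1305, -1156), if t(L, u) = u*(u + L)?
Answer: -368251 + sqrt(442957) ≈ -3.6759e+5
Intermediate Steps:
t(L, u) = u*(L + u)
r = -196007 + sqrt(442957) (r = -196007 + sqrt(363657 - 122*(-650)) = -196007 + sqrt(363657 + 79300) = -196007 + sqrt(442957) ≈ -1.9534e+5)
r + t(1305, -1156) = (-196007 + sqrt(442957)) - 1156*(1305 - 1156) = (-196007 + sqrt(442957)) - 1156*149 = (-196007 + sqrt(442957)) - 172244 = -368251 + sqrt(442957)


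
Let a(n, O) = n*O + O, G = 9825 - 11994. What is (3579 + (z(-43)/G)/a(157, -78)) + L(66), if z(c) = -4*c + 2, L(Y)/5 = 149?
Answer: 19263964853/4455126 ≈ 4324.0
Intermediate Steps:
G = -2169
a(n, O) = O + O*n (a(n, O) = O*n + O = O + O*n)
L(Y) = 745 (L(Y) = 5*149 = 745)
z(c) = 2 - 4*c
(3579 + (z(-43)/G)/a(157, -78)) + L(66) = (3579 + ((2 - 4*(-43))/(-2169))/((-78*(1 + 157)))) + 745 = (3579 + ((2 + 172)*(-1/2169))/((-78*158))) + 745 = (3579 + (174*(-1/2169))/(-12324)) + 745 = (3579 - 58/723*(-1/12324)) + 745 = (3579 + 29/4455126) + 745 = 15944895983/4455126 + 745 = 19263964853/4455126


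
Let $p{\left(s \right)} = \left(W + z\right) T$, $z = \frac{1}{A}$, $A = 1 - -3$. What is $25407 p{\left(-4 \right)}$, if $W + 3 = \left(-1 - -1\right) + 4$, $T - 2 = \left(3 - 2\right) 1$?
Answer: $\frac{381105}{4} \approx 95276.0$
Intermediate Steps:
$A = 4$ ($A = 1 + 3 = 4$)
$T = 3$ ($T = 2 + \left(3 - 2\right) 1 = 2 + 1 \cdot 1 = 2 + 1 = 3$)
$z = \frac{1}{4} \approx 0.25$
$W = 1$ ($W = -3 + \left(\left(-1 - -1\right) + 4\right) = -3 + \left(\left(-1 + 1\right) + 4\right) = -3 + \left(0 + 4\right) = -3 + 4 = 1$)
$p{\left(s \right)} = \frac{15}{4}$ ($p{\left(s \right)} = \left(1 + \frac{1}{4}\right) 3 = \frac{5}{4} \cdot 3 = \frac{15}{4}$)
$25407 p{\left(-4 \right)} = 25407 \cdot \frac{15}{4} = \frac{381105}{4}$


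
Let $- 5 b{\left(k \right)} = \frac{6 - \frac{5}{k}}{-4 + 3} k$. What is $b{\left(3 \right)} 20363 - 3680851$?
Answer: $- \frac{18139536}{5} \approx -3.6279 \cdot 10^{6}$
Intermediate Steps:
$b{\left(k \right)} = - \frac{k \left(-6 + \frac{5}{k}\right)}{5}$ ($b{\left(k \right)} = - \frac{\frac{6 - \frac{5}{k}}{-4 + 3} k}{5} = - \frac{\frac{6 - \frac{5}{k}}{-1} k}{5} = - \frac{\left(6 - \frac{5}{k}\right) \left(-1\right) k}{5} = - \frac{\left(-6 + \frac{5}{k}\right) k}{5} = - \frac{k \left(-6 + \frac{5}{k}\right)}{5}$)
$b{\left(3 \right)} 20363 - 3680851 = \left(-1 + \frac{6}{5} \cdot 3\right) 20363 - 3680851 = \left(-1 + \frac{18}{5}\right) 20363 - 3680851 = \frac{13}{5} \cdot 20363 - 3680851 = \frac{264719}{5} - 3680851 = - \frac{18139536}{5}$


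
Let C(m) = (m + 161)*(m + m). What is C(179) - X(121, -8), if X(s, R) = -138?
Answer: 121858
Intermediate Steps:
C(m) = 2*m*(161 + m) (C(m) = (161 + m)*(2*m) = 2*m*(161 + m))
C(179) - X(121, -8) = 2*179*(161 + 179) - 1*(-138) = 2*179*340 + 138 = 121720 + 138 = 121858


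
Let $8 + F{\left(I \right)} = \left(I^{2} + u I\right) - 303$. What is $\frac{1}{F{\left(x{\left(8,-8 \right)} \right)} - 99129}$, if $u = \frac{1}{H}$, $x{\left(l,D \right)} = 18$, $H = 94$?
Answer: $- \frac{47}{4658443} \approx -1.0089 \cdot 10^{-5}$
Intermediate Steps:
$u = \frac{1}{94} \approx 0.010638$
$F{\left(I \right)} = -311 + I^{2} + \frac{I}{94}$ ($F{\left(I \right)} = -8 - \left(303 - I^{2} - \frac{I}{94}\right) = -8 + \left(-303 + I^{2} + \frac{I}{94}\right) = -311 + I^{2} + \frac{I}{94}$)
$\frac{1}{F{\left(x{\left(8,-8 \right)} \right)} - 99129} = \frac{1}{\left(-311 + 18^{2} + \frac{1}{94} \cdot 18\right) - 99129} = \frac{1}{\left(-311 + 324 + \frac{9}{47}\right) - 99129} = \frac{1}{\frac{620}{47} - 99129} = \frac{1}{- \frac{4658443}{47}} = - \frac{47}{4658443}$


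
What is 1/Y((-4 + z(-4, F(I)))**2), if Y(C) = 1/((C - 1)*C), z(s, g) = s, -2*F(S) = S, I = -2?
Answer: 4032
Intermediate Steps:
F(S) = -S/2
Y(C) = 1/(C*(-1 + C)) (Y(C) = 1/((-1 + C)*C) = 1/(C*(-1 + C)))
1/Y((-4 + z(-4, F(I)))**2) = 1/(1/(((-4 - 4)**2)*(-1 + (-4 - 4)**2))) = 1/(1/(((-8)**2)*(-1 + (-8)**2))) = 1/(1/(64*(-1 + 64))) = 1/((1/64)/63) = 1/((1/64)*(1/63)) = 1/(1/4032) = 4032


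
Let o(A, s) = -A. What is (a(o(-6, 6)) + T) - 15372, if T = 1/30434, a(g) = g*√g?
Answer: -467831447/30434 + 6*√6 ≈ -15357.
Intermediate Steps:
a(g) = g^(3/2)
T = 1/30434 ≈ 3.2858e-5
(a(o(-6, 6)) + T) - 15372 = ((-1*(-6))^(3/2) + 1/30434) - 15372 = (6^(3/2) + 1/30434) - 15372 = (6*√6 + 1/30434) - 15372 = (1/30434 + 6*√6) - 15372 = -467831447/30434 + 6*√6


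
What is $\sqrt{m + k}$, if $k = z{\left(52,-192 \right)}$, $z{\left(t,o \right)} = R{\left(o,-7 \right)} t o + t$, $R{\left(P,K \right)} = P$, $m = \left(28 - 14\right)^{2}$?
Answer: $2 \sqrt{479294} \approx 1384.6$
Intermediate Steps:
$m = 196$ ($m = 14^{2} = 196$)
$z{\left(t,o \right)} = t + t o^{2}$ ($z{\left(t,o \right)} = o t o + t = t o^{2} + t = t + t o^{2}$)
$k = 1916980$ ($k = 52 \left(1 + \left(-192\right)^{2}\right) = 52 \left(1 + 36864\right) = 52 \cdot 36865 = 1916980$)
$\sqrt{m + k} = \sqrt{196 + 1916980} = \sqrt{1917176} = 2 \sqrt{479294}$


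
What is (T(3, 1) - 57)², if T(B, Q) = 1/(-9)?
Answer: 264196/81 ≈ 3261.7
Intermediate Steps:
T(B, Q) = -⅑
(T(3, 1) - 57)² = (-⅑ - 57)² = (-514/9)² = 264196/81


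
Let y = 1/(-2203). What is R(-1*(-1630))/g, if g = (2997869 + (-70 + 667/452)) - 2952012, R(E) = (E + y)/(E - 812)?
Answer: 270513638/6216002364519 ≈ 4.3519e-5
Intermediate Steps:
y = -1/2203 ≈ -0.00045393
R(E) = (-1/2203 + E)/(-812 + E) (R(E) = (E - 1/2203)/(E - 812) = (-1/2203 + E)/(-812 + E))
g = 20696391/452 (g = (2997869 + (-70 + (1/452)*667)) - 2952012 = (2997869 + (-70 + 667/452)) - 2952012 = (2997869 - 30973/452) - 2952012 = 1355005815/452 - 2952012 = 20696391/452 ≈ 45789.)
R(-1*(-1630))/g = ((-1/2203 - 1*(-1630))/(-812 - 1*(-1630)))/(20696391/452) = ((-1/2203 + 1630)/(-812 + 1630))*(452/20696391) = ((3590889/2203)/818)*(452/20696391) = ((1/818)*(3590889/2203))*(452/20696391) = (3590889/1802054)*(452/20696391) = 270513638/6216002364519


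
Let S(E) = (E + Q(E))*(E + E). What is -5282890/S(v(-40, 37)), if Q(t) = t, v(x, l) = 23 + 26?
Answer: -2641445/4802 ≈ -550.07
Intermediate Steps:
v(x, l) = 49
S(E) = 4*E² (S(E) = (E + E)*(E + E) = (2*E)*(2*E) = 4*E²)
-5282890/S(v(-40, 37)) = -5282890/(4*49²) = -5282890/(4*2401) = -5282890/9604 = -5282890*1/9604 = -2641445/4802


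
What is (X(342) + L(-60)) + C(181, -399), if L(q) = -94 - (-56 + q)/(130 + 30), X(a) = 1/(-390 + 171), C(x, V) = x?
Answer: 768431/8760 ≈ 87.720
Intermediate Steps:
X(a) = -1/219 (X(a) = 1/(-219) = -1/219)
L(q) = -1873/20 - q/160 (L(q) = -94 - (-56 + q)/160 = -94 - (-7/20 + q/160) = -94 + (7/20 - q/160) = -1873/20 - q/160)
(X(342) + L(-60)) + C(181, -399) = (-1/219 + (-1873/20 - 1/160*(-60))) + 181 = (-1/219 + (-1873/20 + 3/8)) + 181 = (-1/219 - 3731/40) + 181 = -817129/8760 + 181 = 768431/8760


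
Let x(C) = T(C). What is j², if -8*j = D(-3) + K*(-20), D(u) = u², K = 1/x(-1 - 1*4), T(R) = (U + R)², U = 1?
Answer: 961/1024 ≈ 0.93848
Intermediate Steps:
T(R) = (1 + R)²
x(C) = (1 + C)²
K = 1/16 (K = 1/((1 + (-1 - 1*4))²) = 1/((1 + (-1 - 4))²) = 1/((1 - 5)²) = 1/((-4)²) = 1/16 ≈ 0.062500)
j = -31/32 (j = -((-3)² + (1/16)*(-20))/8 = -(9 - 5/4)/8 = -⅛*31/4 = -31/32 ≈ -0.96875)
j² = (-31/32)² = 961/1024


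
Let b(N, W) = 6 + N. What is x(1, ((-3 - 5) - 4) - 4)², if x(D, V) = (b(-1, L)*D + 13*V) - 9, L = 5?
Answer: 44944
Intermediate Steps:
x(D, V) = -9 + 5*D + 13*V (x(D, V) = ((6 - 1)*D + 13*V) - 9 = (5*D + 13*V) - 9 = -9 + 5*D + 13*V)
x(1, ((-3 - 5) - 4) - 4)² = (-9 + 5*1 + 13*(((-3 - 5) - 4) - 4))² = (-9 + 5 + 13*((-8 - 4) - 4))² = (-9 + 5 + 13*(-12 - 4))² = (-9 + 5 + 13*(-16))² = (-9 + 5 - 208)² = (-212)² = 44944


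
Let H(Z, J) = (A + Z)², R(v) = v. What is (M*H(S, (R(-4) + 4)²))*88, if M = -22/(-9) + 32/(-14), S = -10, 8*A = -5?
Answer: 397375/252 ≈ 1576.9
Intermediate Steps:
A = -5/8 (A = (⅛)*(-5) = -5/8 ≈ -0.62500)
M = 10/63 (M = -22*(-⅑) + 32*(-1/14) = 22/9 - 16/7 = 10/63 ≈ 0.15873)
H(Z, J) = (-5/8 + Z)²
(M*H(S, (R(-4) + 4)²))*88 = (10*((-5 + 8*(-10))²/64)/63)*88 = (10*((-5 - 80)²/64)/63)*88 = (10*((1/64)*(-85)²)/63)*88 = (10*((1/64)*7225)/63)*88 = ((10/63)*(7225/64))*88 = (36125/2016)*88 = 397375/252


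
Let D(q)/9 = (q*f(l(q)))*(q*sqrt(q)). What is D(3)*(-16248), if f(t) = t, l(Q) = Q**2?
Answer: -11844792*sqrt(3) ≈ -2.0516e+7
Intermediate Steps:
D(q) = 9*q**(9/2) (D(q) = 9*((q*q**2)*(q*sqrt(q))) = 9*(q**3*q**(3/2)) = 9*q**(9/2))
D(3)*(-16248) = (9*3**(9/2))*(-16248) = (9*(81*sqrt(3)))*(-16248) = (729*sqrt(3))*(-16248) = -11844792*sqrt(3)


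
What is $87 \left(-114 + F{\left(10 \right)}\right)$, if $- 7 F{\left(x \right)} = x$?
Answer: $- \frac{70296}{7} \approx -10042.0$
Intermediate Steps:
$F{\left(x \right)} = - \frac{x}{7}$
$87 \left(-114 + F{\left(10 \right)}\right) = 87 \left(-114 - \frac{10}{7}\right) = 87 \left(- \frac{808}{7}\right) = - \frac{70296}{7}$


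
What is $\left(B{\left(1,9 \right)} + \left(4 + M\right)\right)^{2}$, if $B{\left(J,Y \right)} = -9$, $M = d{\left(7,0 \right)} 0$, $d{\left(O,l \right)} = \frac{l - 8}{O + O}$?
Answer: $25$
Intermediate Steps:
$d{\left(O,l \right)} = \frac{-8 + l}{2 O}$
$M = 0$ ($M = \frac{-8 + 0}{2 \cdot 7} \cdot 0 = \frac{1}{2} \cdot \frac{1}{7} \left(-8\right) 0 = \left(- \frac{4}{7}\right) 0 = 0$)
$\left(B{\left(1,9 \right)} + \left(4 + M\right)\right)^{2} = \left(-9 + \left(4 + 0\right)\right)^{2} = \left(-9 + 4\right)^{2} = \left(-5\right)^{2} = 25$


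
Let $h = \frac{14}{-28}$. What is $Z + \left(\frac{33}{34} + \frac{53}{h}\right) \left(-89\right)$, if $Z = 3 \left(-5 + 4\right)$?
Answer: $\frac{317717}{34} \approx 9344.6$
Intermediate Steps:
$h = - \frac{1}{2}$ ($h = 14 \left(- \frac{1}{28}\right) = - \frac{1}{2} \approx -0.5$)
$Z = -3$ ($Z = 3 \left(-1\right) = -3$)
$Z + \left(\frac{33}{34} + \frac{53}{h}\right) \left(-89\right) = -3 + \left(\frac{33}{34} + \frac{53}{- \frac{1}{2}}\right) \left(-89\right) = -3 + \left(33 \cdot \frac{1}{34} + 53 \left(-2\right)\right) \left(-89\right) = -3 + \left(\frac{33}{34} - 106\right) \left(-89\right) = -3 - - \frac{317819}{34} = -3 + \frac{317819}{34} = \frac{317717}{34}$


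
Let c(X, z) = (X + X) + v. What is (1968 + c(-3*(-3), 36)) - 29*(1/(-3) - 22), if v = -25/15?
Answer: 2632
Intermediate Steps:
v = -5/3 (v = -25*1/15 = -5/3 ≈ -1.6667)
c(X, z) = -5/3 + 2*X (c(X, z) = (X + X) - 5/3 = 2*X - 5/3 = -5/3 + 2*X)
(1968 + c(-3*(-3), 36)) - 29*(1/(-3) - 22) = (1968 + (-5/3 + 2*(-3*(-3)))) - 29*(1/(-3) - 22) = (1968 + (-5/3 + 2*9)) - 29*(-⅓ - 22) = (1968 + (-5/3 + 18)) - 29*(-67/3) = (1968 + 49/3) + 1943/3 = 5953/3 + 1943/3 = 2632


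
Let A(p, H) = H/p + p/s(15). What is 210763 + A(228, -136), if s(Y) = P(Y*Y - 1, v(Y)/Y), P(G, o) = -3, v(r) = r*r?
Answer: 12009125/57 ≈ 2.1069e+5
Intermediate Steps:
v(r) = r²
s(Y) = -3
A(p, H) = -p/3 + H/p (A(p, H) = H/p + p/(-3) = H/p + p*(-⅓) = H/p - p/3 = -p/3 + H/p)
210763 + A(228, -136) = 210763 + (-⅓*228 - 136/228) = 210763 + (-76 - 136*1/228) = 210763 + (-76 - 34/57) = 210763 - 4366/57 = 12009125/57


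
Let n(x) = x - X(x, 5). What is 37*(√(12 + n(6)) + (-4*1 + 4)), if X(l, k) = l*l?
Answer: 111*I*√2 ≈ 156.98*I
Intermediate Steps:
X(l, k) = l²
n(x) = x - x²
37*(√(12 + n(6)) + (-4*1 + 4)) = 37*(√(12 + 6*(1 - 1*6)) + (-4*1 + 4)) = 37*(√(12 + 6*(1 - 6)) + (-4 + 4)) = 37*(√(12 + 6*(-5)) + 0) = 37*(√(12 - 30) + 0) = 37*(√(-18) + 0) = 37*(3*I*√2 + 0) = 37*(3*I*√2) = 111*I*√2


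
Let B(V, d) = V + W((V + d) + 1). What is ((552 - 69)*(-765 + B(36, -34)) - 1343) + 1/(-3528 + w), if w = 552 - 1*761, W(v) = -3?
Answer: -1326257564/3737 ≈ -3.5490e+5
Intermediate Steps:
B(V, d) = -3 + V (B(V, d) = V - 3 = -3 + V)
w = -209 (w = 552 - 761 = -209)
((552 - 69)*(-765 + B(36, -34)) - 1343) + 1/(-3528 + w) = ((552 - 69)*(-765 + (-3 + 36)) - 1343) + 1/(-3528 - 209) = (483*(-765 + 33) - 1343) + 1/(-3737) = (483*(-732) - 1343) - 1/3737 = (-353556 - 1343) - 1/3737 = -354899 - 1/3737 = -1326257564/3737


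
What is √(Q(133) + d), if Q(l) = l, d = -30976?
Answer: 3*I*√3427 ≈ 175.62*I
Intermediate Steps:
√(Q(133) + d) = √(133 - 30976) = √(-30843) = 3*I*√3427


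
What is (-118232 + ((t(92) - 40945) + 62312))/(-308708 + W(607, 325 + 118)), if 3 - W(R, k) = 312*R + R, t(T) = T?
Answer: 96773/498696 ≈ 0.19405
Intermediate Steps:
W(R, k) = 3 - 313*R (W(R, k) = 3 - (312*R + R) = 3 - 313*R)
(-118232 + ((t(92) - 40945) + 62312))/(-308708 + W(607, 325 + 118)) = (-118232 + ((92 - 40945) + 62312))/(-308708 + (3 - 313*607)) = (-118232 + (-40853 + 62312))/(-308708 + (3 - 189991)) = (-118232 + 21459)/(-308708 - 189988) = -96773/(-498696) = -96773*(-1/498696) = 96773/498696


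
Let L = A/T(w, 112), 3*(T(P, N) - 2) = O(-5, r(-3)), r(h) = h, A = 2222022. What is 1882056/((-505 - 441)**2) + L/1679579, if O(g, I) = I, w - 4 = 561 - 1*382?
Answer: 10639637964/3105541571 ≈ 3.4260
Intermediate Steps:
w = 183 (w = 4 + (561 - 1*382) = 4 + (561 - 382) = 4 + 179 = 183)
T(P, N) = 1 (T(P, N) = 2 + (1/3)*(-3) = 2 - 1 = 1)
L = 2222022 (L = 2222022/1 = 2222022*1 = 2222022)
1882056/((-505 - 441)**2) + L/1679579 = 1882056/((-505 - 441)**2) + 2222022/1679579 = 1882056/((-946)**2) + 2222022*(1/1679579) = 1882056/894916 + 202002/152689 = 1882056*(1/894916) + 202002/152689 = 42774/20339 + 202002/152689 = 10639637964/3105541571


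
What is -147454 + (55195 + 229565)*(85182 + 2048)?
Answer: 24839467346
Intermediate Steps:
-147454 + (55195 + 229565)*(85182 + 2048) = -147454 + 284760*87230 = -147454 + 24839614800 = 24839467346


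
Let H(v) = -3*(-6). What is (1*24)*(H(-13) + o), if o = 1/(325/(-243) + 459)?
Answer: 12012354/27803 ≈ 432.05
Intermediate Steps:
H(v) = 18
o = 243/111212 (o = 1/(325*(-1/243) + 459) = 1/(-325/243 + 459) = 1/(111212/243) = 243/111212 ≈ 0.0021850)
(1*24)*(H(-13) + o) = (1*24)*(18 + 243/111212) = 24*(2002059/111212) = 12012354/27803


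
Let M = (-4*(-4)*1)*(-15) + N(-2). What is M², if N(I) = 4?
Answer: 55696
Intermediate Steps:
M = -236 (M = (-4*(-4)*1)*(-15) + 4 = (16*1)*(-15) + 4 = 16*(-15) + 4 = -240 + 4 = -236)
M² = (-236)² = 55696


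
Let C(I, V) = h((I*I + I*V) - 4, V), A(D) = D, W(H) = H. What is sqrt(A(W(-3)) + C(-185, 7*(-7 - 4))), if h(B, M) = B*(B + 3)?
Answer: sqrt(2349098551) ≈ 48468.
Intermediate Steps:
h(B, M) = B*(3 + B)
C(I, V) = (-1 + I**2 + I*V)*(-4 + I**2 + I*V) (C(I, V) = ((I*I + I*V) - 4)*(3 + ((I*I + I*V) - 4)) = ((I**2 + I*V) - 4)*(3 + ((I**2 + I*V) - 4)) = (-4 + I**2 + I*V)*(3 + (-4 + I**2 + I*V)) = (-4 + I**2 + I*V)*(-1 + I**2 + I*V) = (-1 + I**2 + I*V)*(-4 + I**2 + I*V))
sqrt(A(W(-3)) + C(-185, 7*(-7 - 4))) = sqrt(-3 + (-1 + (-185)**2 - 1295*(-7 - 4))*(-4 + (-185)**2 - 1295*(-7 - 4))) = sqrt(-3 + (-1 + 34225 - 1295*(-11))*(-4 + 34225 - 1295*(-11))) = sqrt(-3 + (-1 + 34225 - 185*(-77))*(-4 + 34225 - 185*(-77))) = sqrt(-3 + (-1 + 34225 + 14245)*(-4 + 34225 + 14245)) = sqrt(-3 + 48469*48466) = sqrt(-3 + 2349098554) = sqrt(2349098551)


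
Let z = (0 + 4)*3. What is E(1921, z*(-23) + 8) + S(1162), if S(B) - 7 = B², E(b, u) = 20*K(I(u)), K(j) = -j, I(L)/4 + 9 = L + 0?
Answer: 1372411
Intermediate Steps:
I(L) = -36 + 4*L (I(L) = -36 + 4*(L + 0) = -36 + 4*L)
z = 12 (z = 4*3 = 12)
E(b, u) = 720 - 80*u (E(b, u) = 20*(-(-36 + 4*u)) = 20*(36 - 4*u) = 720 - 80*u)
S(B) = 7 + B²
E(1921, z*(-23) + 8) + S(1162) = (720 - 80*(12*(-23) + 8)) + (7 + 1162²) = (720 - 80*(-276 + 8)) + (7 + 1350244) = (720 - 80*(-268)) + 1350251 = (720 + 21440) + 1350251 = 22160 + 1350251 = 1372411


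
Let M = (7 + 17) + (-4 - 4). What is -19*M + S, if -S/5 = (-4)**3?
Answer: 16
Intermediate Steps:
M = 16 (M = 24 - 8 = 16)
S = 320 (S = -5*(-4)**3 = -5*(-64) = 320)
-19*M + S = -19*16 + 320 = -304 + 320 = 16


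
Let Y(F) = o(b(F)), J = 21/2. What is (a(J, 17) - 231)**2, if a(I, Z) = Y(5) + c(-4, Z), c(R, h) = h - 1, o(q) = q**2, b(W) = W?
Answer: 36100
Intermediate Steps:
J = 21/2 (J = 21*(1/2) = 21/2 ≈ 10.500)
c(R, h) = -1 + h
Y(F) = F**2
a(I, Z) = 24 + Z (a(I, Z) = 5**2 + (-1 + Z) = 25 + (-1 + Z) = 24 + Z)
(a(J, 17) - 231)**2 = ((24 + 17) - 231)**2 = (41 - 231)**2 = (-190)**2 = 36100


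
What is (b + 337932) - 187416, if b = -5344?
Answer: 145172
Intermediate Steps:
(b + 337932) - 187416 = (-5344 + 337932) - 187416 = 332588 - 187416 = 145172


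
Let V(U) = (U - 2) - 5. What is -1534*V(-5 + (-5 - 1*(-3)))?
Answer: 21476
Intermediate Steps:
V(U) = -7 + U (V(U) = (-2 + U) - 5 = -7 + U)
-1534*V(-5 + (-5 - 1*(-3))) = -1534*(-7 + (-5 + (-5 - 1*(-3)))) = -1534*(-7 + (-5 + (-5 + 3))) = -1534*(-7 + (-5 - 2)) = -1534*(-7 - 7) = -1534*(-14) = 21476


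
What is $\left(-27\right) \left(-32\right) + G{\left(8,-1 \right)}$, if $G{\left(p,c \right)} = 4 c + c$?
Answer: $859$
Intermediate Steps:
$G{\left(p,c \right)} = 5 c$
$\left(-27\right) \left(-32\right) + G{\left(8,-1 \right)} = \left(-27\right) \left(-32\right) + 5 \left(-1\right) = 864 - 5 = 859$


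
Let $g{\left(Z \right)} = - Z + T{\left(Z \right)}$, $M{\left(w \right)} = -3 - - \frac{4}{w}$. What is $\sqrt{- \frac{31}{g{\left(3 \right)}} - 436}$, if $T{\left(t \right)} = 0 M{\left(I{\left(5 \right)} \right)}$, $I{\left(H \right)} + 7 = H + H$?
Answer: $\frac{i \sqrt{3831}}{3} \approx 20.632 i$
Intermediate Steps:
$I{\left(H \right)} = -7 + 2 H$ ($I{\left(H \right)} = -7 + \left(H + H\right) = -7 + 2 H$)
$M{\left(w \right)} = -3 + \frac{4}{w}$
$T{\left(t \right)} = 0$ ($T{\left(t \right)} = 0 \left(-3 + \frac{4}{-7 + 2 \cdot 5}\right) = 0 \left(-3 + \frac{4}{-7 + 10}\right) = 0 \left(-3 + \frac{4}{3}\right) = 0 \left(- \frac{5}{3}\right) = 0$)
$g{\left(Z \right)} = - Z$ ($g{\left(Z \right)} = - Z + 0 = - Z$)
$\sqrt{- \frac{31}{g{\left(3 \right)}} - 436} = \sqrt{- \frac{31}{\left(-1\right) 3} - 436} = \sqrt{- \frac{31}{-3} - 436} = \sqrt{\left(-31\right) \left(- \frac{1}{3}\right) - 436} = \sqrt{\frac{31}{3} - 436} = \sqrt{- \frac{1277}{3}} = \frac{i \sqrt{3831}}{3}$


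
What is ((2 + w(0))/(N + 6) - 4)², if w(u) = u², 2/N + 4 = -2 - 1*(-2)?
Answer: 1600/121 ≈ 13.223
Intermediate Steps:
N = -½ (N = 2/(-4 + (-2 - 1*(-2))) = 2/(-4 + (-2 + 2)) = 2/(-4 + 0) = 2/(-4) = 2*(-¼) = -½ ≈ -0.50000)
((2 + w(0))/(N + 6) - 4)² = ((2 + 0²)/(-½ + 6) - 4)² = ((2 + 0)/(11/2) - 4)² = (2*(2/11) - 4)² = (4/11 - 4)² = (-40/11)² = 1600/121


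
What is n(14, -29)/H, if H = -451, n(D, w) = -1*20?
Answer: 20/451 ≈ 0.044346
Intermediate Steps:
n(D, w) = -20
n(14, -29)/H = -20/(-451) = -20*(-1/451) = 20/451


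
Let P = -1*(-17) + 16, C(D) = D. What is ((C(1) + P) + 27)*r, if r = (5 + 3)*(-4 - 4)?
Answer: -3904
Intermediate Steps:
P = 33 (P = 17 + 16 = 33)
r = -64 (r = 8*(-8) = -64)
((C(1) + P) + 27)*r = ((1 + 33) + 27)*(-64) = (34 + 27)*(-64) = 61*(-64) = -3904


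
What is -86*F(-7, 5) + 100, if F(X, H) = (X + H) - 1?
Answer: 358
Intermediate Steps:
F(X, H) = -1 + H + X (F(X, H) = (H + X) - 1 = -1 + H + X)
-86*F(-7, 5) + 100 = -86*(-1 + 5 - 7) + 100 = -86*(-3) + 100 = 258 + 100 = 358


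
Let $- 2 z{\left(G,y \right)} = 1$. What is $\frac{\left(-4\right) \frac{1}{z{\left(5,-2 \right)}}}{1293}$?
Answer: $\frac{8}{1293} \approx 0.0061872$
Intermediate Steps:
$z{\left(G,y \right)} = - \frac{1}{2}$ ($z{\left(G,y \right)} = \left(- \frac{1}{2}\right) 1 = - \frac{1}{2}$)
$\frac{\left(-4\right) \frac{1}{z{\left(5,-2 \right)}}}{1293} = \frac{\left(-4\right) \frac{1}{- \frac{1}{2}}}{1293} = \left(-4\right) \left(-2\right) \frac{1}{1293} = 8 \cdot \frac{1}{1293} = \frac{8}{1293}$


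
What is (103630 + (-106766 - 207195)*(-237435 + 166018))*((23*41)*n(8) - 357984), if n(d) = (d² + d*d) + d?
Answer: -5151199488729112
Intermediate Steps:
n(d) = d + 2*d² (n(d) = (d² + d²) + d = 2*d² + d = d + 2*d²)
(103630 + (-106766 - 207195)*(-237435 + 166018))*((23*41)*n(8) - 357984) = (103630 + (-106766 - 207195)*(-237435 + 166018))*((23*41)*(8*(1 + 2*8)) - 357984) = (103630 - 313961*(-71417))*(943*(8*(1 + 16)) - 357984) = (103630 + 22422152737)*(943*(8*17) - 357984) = 22422256367*(943*136 - 357984) = 22422256367*(128248 - 357984) = 22422256367*(-229736) = -5151199488729112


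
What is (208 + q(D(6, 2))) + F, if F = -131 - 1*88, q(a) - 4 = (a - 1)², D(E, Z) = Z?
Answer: -6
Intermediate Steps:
q(a) = 4 + (-1 + a)² (q(a) = 4 + (a - 1)² = 4 + (-1 + a)²)
F = -219 (F = -131 - 88 = -219)
(208 + q(D(6, 2))) + F = (208 + (4 + (-1 + 2)²)) - 219 = (208 + (4 + 1²)) - 219 = (208 + (4 + 1)) - 219 = (208 + 5) - 219 = 213 - 219 = -6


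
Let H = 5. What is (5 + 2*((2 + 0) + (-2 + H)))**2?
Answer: 225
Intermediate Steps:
(5 + 2*((2 + 0) + (-2 + H)))**2 = (5 + 2*((2 + 0) + (-2 + 5)))**2 = (5 + 2*(2 + 3))**2 = (5 + 2*5)**2 = (5 + 10)**2 = 15**2 = 225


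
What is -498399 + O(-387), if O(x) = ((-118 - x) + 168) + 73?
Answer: -497889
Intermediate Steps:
O(x) = 123 - x (O(x) = (50 - x) + 73 = 123 - x)
-498399 + O(-387) = -498399 + (123 - 1*(-387)) = -498399 + (123 + 387) = -498399 + 510 = -497889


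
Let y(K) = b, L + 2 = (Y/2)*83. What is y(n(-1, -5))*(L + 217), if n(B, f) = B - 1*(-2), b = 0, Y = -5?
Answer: 0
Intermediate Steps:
n(B, f) = 2 + B (n(B, f) = B + 2 = 2 + B)
L = -419/2 (L = -2 - 5/2*83 = -2 - 415/2 = -419/2 ≈ -209.50)
y(K) = 0
y(n(-1, -5))*(L + 217) = 0*(-419/2 + 217) = 0*(15/2) = 0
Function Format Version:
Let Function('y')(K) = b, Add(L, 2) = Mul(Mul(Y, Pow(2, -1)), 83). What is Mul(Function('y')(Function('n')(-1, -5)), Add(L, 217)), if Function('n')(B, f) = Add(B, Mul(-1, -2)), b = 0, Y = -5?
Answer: 0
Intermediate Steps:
Function('n')(B, f) = Add(2, B) (Function('n')(B, f) = Add(B, 2) = Add(2, B))
L = Rational(-419, 2) (L = Add(-2, Mul(Mul(-5, Pow(2, -1)), 83)) = Add(-2, Mul(Mul(-5, Rational(1, 2)), 83)) = Add(-2, Mul(Rational(-5, 2), 83)) = Add(-2, Rational(-415, 2)) = Rational(-419, 2) ≈ -209.50)
Function('y')(K) = 0
Mul(Function('y')(Function('n')(-1, -5)), Add(L, 217)) = Mul(0, Add(Rational(-419, 2), 217)) = Mul(0, Rational(15, 2)) = 0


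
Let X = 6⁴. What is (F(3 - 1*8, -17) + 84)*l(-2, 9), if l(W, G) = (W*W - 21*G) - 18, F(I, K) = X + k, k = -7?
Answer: -278719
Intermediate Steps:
X = 1296
F(I, K) = 1289 (F(I, K) = 1296 - 7 = 1289)
l(W, G) = -18 + W² - 21*G (l(W, G) = (W² - 21*G) - 18 = -18 + W² - 21*G)
(F(3 - 1*8, -17) + 84)*l(-2, 9) = (1289 + 84)*(-18 + (-2)² - 21*9) = 1373*(-18 + 4 - 189) = 1373*(-203) = -278719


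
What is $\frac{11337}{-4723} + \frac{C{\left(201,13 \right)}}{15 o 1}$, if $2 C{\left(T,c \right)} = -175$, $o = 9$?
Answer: $- \frac{777503}{255042} \approx -3.0485$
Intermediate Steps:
$C{\left(T,c \right)} = - \frac{175}{2}$ ($C{\left(T,c \right)} = \frac{1}{2} \left(-175\right) = - \frac{175}{2}$)
$\frac{11337}{-4723} + \frac{C{\left(201,13 \right)}}{15 o 1} = \frac{11337}{-4723} - \frac{175}{2 \cdot 15 \cdot 9 \cdot 1} = 11337 \left(- \frac{1}{4723}\right) - \frac{175}{2 \cdot 135 \cdot 1} = - \frac{11337}{4723} - \frac{175}{2 \cdot 135} = - \frac{11337}{4723} - \frac{35}{54} = - \frac{777503}{255042}$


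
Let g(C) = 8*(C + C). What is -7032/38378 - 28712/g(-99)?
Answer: 68173153/3799422 ≈ 17.943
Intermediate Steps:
g(C) = 16*C (g(C) = 8*(2*C) = 16*C)
-7032/38378 - 28712/g(-99) = -7032/38378 - 28712/(16*(-99)) = -7032*1/38378 - 28712/(-1584) = -3516/19189 - 28712*(-1/1584) = -3516/19189 + 3589/198 = 68173153/3799422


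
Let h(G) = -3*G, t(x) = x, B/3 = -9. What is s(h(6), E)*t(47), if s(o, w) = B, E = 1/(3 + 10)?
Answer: -1269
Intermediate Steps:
B = -27 (B = 3*(-9) = -27)
E = 1/13 ≈ 0.076923
s(o, w) = -27
s(h(6), E)*t(47) = -27*47 = -1269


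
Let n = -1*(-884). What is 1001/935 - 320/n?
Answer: 783/1105 ≈ 0.70860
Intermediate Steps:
n = 884
1001/935 - 320/n = 1001/935 - 320/884 = 1001*(1/935) - 320*1/884 = 91/85 - 80/221 = 783/1105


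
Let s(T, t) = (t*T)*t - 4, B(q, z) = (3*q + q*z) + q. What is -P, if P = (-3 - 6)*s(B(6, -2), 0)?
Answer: -36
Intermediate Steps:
B(q, z) = 4*q + q*z
s(T, t) = -4 + T*t**2 (s(T, t) = (T*t)*t - 4 = T*t**2 - 4 = -4 + T*t**2)
P = 36 (P = (-3 - 6)*(-4 + (6*(4 - 2))*0**2) = -9*(-4 + (6*2)*0) = -9*(-4 + 12*0) = -9*(-4 + 0) = -9*(-4) = 36)
-P = -1*36 = -36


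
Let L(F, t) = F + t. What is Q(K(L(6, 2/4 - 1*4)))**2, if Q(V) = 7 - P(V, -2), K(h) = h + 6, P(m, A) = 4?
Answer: 9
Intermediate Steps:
K(h) = 6 + h
Q(V) = 3 (Q(V) = 7 - 1*4 = 7 - 4 = 3)
Q(K(L(6, 2/4 - 1*4)))**2 = 3**2 = 9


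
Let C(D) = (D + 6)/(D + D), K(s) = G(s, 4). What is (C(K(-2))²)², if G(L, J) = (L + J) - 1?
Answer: 2401/16 ≈ 150.06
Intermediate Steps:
G(L, J) = -1 + J + L (G(L, J) = (J + L) - 1 = -1 + J + L)
K(s) = 3 + s (K(s) = -1 + 4 + s = 3 + s)
C(D) = (6 + D)/(2*D) (C(D) = (6 + D)/((2*D)) = (6 + D)*(1/(2*D)) = (6 + D)/(2*D))
(C(K(-2))²)² = (((6 + (3 - 2))/(2*(3 - 2)))²)² = (((½)*(6 + 1)/1)²)² = (((½)*1*7)²)² = ((7/2)²)² = (49/4)² = 2401/16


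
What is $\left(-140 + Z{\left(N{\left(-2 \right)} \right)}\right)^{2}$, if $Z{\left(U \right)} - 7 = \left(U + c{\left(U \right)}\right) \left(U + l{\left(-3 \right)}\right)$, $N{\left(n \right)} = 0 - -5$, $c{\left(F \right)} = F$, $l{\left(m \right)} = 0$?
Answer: $6889$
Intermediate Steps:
$N{\left(n \right)} = 5$ ($N{\left(n \right)} = 0 + 5 = 5$)
$Z{\left(U \right)} = 7 + 2 U^{2}$ ($Z{\left(U \right)} = 7 + \left(U + U\right) \left(U + 0\right) = 7 + 2 U U = 7 + 2 U^{2}$)
$\left(-140 + Z{\left(N{\left(-2 \right)} \right)}\right)^{2} = \left(-140 + \left(7 + 2 \cdot 5^{2}\right)\right)^{2} = \left(-140 + \left(7 + 2 \cdot 25\right)\right)^{2} = \left(-140 + \left(7 + 50\right)\right)^{2} = \left(-140 + 57\right)^{2} = \left(-83\right)^{2} = 6889$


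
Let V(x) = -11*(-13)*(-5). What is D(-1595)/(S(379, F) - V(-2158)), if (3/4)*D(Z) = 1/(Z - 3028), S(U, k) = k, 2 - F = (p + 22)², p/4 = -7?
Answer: -4/9444789 ≈ -4.2351e-7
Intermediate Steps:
p = -28 (p = 4*(-7) = -28)
F = -34 (F = 2 - (-28 + 22)² = 2 - 1*(-6)² = 2 - 1*36 = 2 - 36 = -34)
D(Z) = 4/(3*(-3028 + Z)) (D(Z) = 4/(3*(Z - 3028)) = 4/(3*(-3028 + Z)))
V(x) = -715 (V(x) = 143*(-5) = -715)
D(-1595)/(S(379, F) - V(-2158)) = (4/(3*(-3028 - 1595)))/(-34 - 1*(-715)) = ((4/3)/(-4623))/(-34 + 715) = ((4/3)*(-1/4623))/681 = -4/13869*1/681 = -4/9444789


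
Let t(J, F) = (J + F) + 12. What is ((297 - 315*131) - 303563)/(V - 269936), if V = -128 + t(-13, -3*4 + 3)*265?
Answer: 344531/272714 ≈ 1.2633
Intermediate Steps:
t(J, F) = 12 + F + J (t(J, F) = (F + J) + 12 = 12 + F + J)
V = -2778 (V = -128 + (12 + (-3*4 + 3) - 13)*265 = -128 + (12 + (-12 + 3) - 13)*265 = -128 + (12 - 9 - 13)*265 = -128 - 10*265 = -128 - 2650 = -2778)
((297 - 315*131) - 303563)/(V - 269936) = ((297 - 315*131) - 303563)/(-2778 - 269936) = ((297 - 41265) - 303563)/(-272714) = (-40968 - 303563)*(-1/272714) = -344531*(-1/272714) = 344531/272714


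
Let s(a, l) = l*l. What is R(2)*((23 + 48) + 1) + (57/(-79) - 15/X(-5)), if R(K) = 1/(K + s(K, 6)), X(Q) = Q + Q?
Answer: 8025/3002 ≈ 2.6732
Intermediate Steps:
X(Q) = 2*Q
s(a, l) = l²
R(K) = 1/(36 + K) (R(K) = 1/(K + 6²) = 1/(K + 36) = 1/(36 + K))
R(2)*((23 + 48) + 1) + (57/(-79) - 15/X(-5)) = ((23 + 48) + 1)/(36 + 2) + (57/(-79) - 15/(2*(-5))) = (71 + 1)/38 + (57*(-1/79) - 15/(-10)) = (1/38)*72 + (-57/79 - 15*(-⅒)) = 36/19 + (-57/79 + 3/2) = 36/19 + 123/158 = 8025/3002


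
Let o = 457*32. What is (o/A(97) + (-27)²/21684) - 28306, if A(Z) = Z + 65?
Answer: -16519386389/585468 ≈ -28216.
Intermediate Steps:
A(Z) = 65 + Z
o = 14624
(o/A(97) + (-27)²/21684) - 28306 = (14624/(65 + 97) + (-27)²/21684) - 28306 = (14624/162 + 729*(1/21684)) - 28306 = (14624*(1/162) + 243/7228) - 28306 = (7312/81 + 243/7228) - 28306 = 52870819/585468 - 28306 = -16519386389/585468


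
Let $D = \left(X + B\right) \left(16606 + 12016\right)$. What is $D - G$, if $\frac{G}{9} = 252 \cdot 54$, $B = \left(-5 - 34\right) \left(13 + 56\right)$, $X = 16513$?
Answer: $395490812$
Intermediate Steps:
$B = -2691$ ($B = \left(-5 - 34\right) 69 = \left(-39\right) 69 = -2691$)
$G = 122472$ ($G = 9 \cdot 252 \cdot 54 = 9 \cdot 13608 = 122472$)
$D = 395613284$ ($D = \left(16513 - 2691\right) \left(16606 + 12016\right) = 13822 \cdot 28622 = 395613284$)
$D - G = 395613284 - 122472 = 395490812$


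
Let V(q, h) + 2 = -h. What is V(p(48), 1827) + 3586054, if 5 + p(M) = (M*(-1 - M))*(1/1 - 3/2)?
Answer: 3584225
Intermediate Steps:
p(M) = -5 - M*(-1 - M)/2 (p(M) = -5 + (M*(-1 - M))*(1/1 - 3/2) = -5 + (M*(-1 - M))*(1*1 - 3*½) = -5 + (M*(-1 - M))*(1 - 3/2) = -5 + (M*(-1 - M))*(-½) = -5 - M*(-1 - M)/2)
V(q, h) = -2 - h
V(p(48), 1827) + 3586054 = (-2 - 1*1827) + 3586054 = (-2 - 1827) + 3586054 = -1829 + 3586054 = 3584225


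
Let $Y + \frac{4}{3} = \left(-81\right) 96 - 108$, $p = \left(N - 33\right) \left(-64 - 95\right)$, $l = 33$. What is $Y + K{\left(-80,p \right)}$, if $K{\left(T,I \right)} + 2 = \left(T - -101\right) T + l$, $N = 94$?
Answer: $- \frac{28603}{3} \approx -9534.3$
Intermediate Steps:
$p = -9699$ ($p = \left(94 - 33\right) \left(-64 - 95\right) = 61 \left(-159\right) = -9699$)
$K{\left(T,I \right)} = 31 + T \left(101 + T\right)$ ($K{\left(T,I \right)} = -2 + \left(\left(T - -101\right) T + 33\right) = -2 + \left(\left(T + 101\right) T + 33\right) = -2 + \left(\left(101 + T\right) T + 33\right) = -2 + \left(T \left(101 + T\right) + 33\right) = -2 + \left(33 + T \left(101 + T\right)\right) = 31 + T \left(101 + T\right)$)
$Y = - \frac{23656}{3}$ ($Y = - \frac{4}{3} - 7884 = - \frac{23656}{3} \approx -7885.3$)
$Y + K{\left(-80,p \right)} = - \frac{23656}{3} + \left(31 + \left(-80\right)^{2} + 101 \left(-80\right)\right) = - \frac{23656}{3} + \left(31 + 6400 - 8080\right) = - \frac{23656}{3} - 1649 = - \frac{28603}{3}$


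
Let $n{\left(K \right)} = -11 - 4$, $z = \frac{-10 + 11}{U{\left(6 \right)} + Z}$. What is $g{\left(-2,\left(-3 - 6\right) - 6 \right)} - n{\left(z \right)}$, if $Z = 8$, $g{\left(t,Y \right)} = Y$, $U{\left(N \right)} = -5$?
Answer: $0$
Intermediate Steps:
$z = \frac{1}{3}$ ($z = \frac{-10 + 11}{-5 + 8} = 1 \cdot \frac{1}{3} = \frac{1}{3} \approx 0.33333$)
$n{\left(K \right)} = -15$
$g{\left(-2,\left(-3 - 6\right) - 6 \right)} - n{\left(z \right)} = \left(\left(-3 - 6\right) - 6\right) - -15 = \left(\left(-3 - 6\right) - 6\right) + 15 = \left(-9 - 6\right) + 15 = -15 + 15 = 0$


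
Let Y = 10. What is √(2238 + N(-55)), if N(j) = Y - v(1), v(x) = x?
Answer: √2247 ≈ 47.403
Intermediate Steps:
N(j) = 9 (N(j) = 10 - 1*1 = 10 - 1 = 9)
√(2238 + N(-55)) = √(2238 + 9) = √2247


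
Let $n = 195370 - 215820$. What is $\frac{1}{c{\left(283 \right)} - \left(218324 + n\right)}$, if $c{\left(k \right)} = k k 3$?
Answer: $\frac{1}{42393} \approx 2.3589 \cdot 10^{-5}$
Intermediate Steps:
$c{\left(k \right)} = 3 k^{2}$ ($c{\left(k \right)} = k^{2} \cdot 3 = 3 k^{2}$)
$n = -20450$
$\frac{1}{c{\left(283 \right)} - \left(218324 + n\right)} = \frac{1}{3 \cdot 283^{2} - 197874} = \frac{1}{3 \cdot 80089 + \left(-218324 + 20450\right)} = \frac{1}{240267 - 197874} = \frac{1}{42393}$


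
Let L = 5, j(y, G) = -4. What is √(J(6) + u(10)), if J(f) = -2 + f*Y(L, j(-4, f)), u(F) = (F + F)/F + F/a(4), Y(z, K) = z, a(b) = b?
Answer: √130/2 ≈ 5.7009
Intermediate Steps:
u(F) = 2 + F/4 (u(F) = (F + F)/F + F/4 = (2*F)/F + F*(¼) = 2 + F/4)
J(f) = -2 + 5*f (J(f) = -2 + f*5 = -2 + 5*f)
√(J(6) + u(10)) = √((-2 + 5*6) + (2 + (¼)*10)) = √((-2 + 30) + (2 + 5/2)) = √(28 + 9/2) = √(65/2) = √130/2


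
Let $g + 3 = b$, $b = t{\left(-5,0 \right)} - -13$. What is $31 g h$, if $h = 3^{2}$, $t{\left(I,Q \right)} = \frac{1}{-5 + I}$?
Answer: $\frac{27621}{10} \approx 2762.1$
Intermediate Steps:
$h = 9$
$b = \frac{129}{10}$ ($b = \frac{1}{-5 - 5} - -13 = \frac{1}{-10} + 13 = - \frac{1}{10} + 13 = \frac{129}{10} \approx 12.9$)
$g = \frac{99}{10}$ ($g = -3 + \frac{129}{10} = \frac{99}{10} \approx 9.9$)
$31 g h = 31 \cdot \frac{99}{10} \cdot 9 = \frac{3069}{10} \cdot 9 = \frac{27621}{10}$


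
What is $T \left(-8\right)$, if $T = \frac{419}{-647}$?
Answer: $\frac{3352}{647} \approx 5.1808$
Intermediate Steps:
$T = - \frac{419}{647}$ ($T = 419 \left(- \frac{1}{647}\right) = - \frac{419}{647} \approx -0.6476$)
$T \left(-8\right) = \left(- \frac{419}{647}\right) \left(-8\right) = \frac{3352}{647}$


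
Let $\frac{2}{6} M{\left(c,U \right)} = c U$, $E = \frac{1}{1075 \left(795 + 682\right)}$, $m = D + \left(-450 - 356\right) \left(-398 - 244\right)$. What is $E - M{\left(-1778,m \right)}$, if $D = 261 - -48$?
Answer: $\frac{4385017241447851}{1587775} \approx 2.7617 \cdot 10^{9}$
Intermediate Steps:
$D = 309$ ($D = 261 + 48 = 309$)
$m = 517761$ ($m = 309 + \left(-450 - 356\right) \left(-398 - 244\right) = 309 - -517452 = 309 + 517452 = 517761$)
$E = \frac{1}{1587775}$ ($E = \frac{1}{1075 \cdot 1477} = \frac{1}{1587775} \approx 6.2981 \cdot 10^{-7}$)
$M{\left(c,U \right)} = 3 U c$ ($M{\left(c,U \right)} = 3 c U = 3 U c$)
$E - M{\left(-1778,m \right)} = \frac{1}{1587775} - 3 \cdot 517761 \left(-1778\right) = \frac{1}{1587775} - -2761737174 = \frac{1}{1587775} + 2761737174 = \frac{4385017241447851}{1587775}$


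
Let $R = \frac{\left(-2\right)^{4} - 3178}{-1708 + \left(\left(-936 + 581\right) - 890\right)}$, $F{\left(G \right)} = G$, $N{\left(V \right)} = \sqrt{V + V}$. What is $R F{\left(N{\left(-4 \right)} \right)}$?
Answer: $\frac{6324 i \sqrt{2}}{2953} \approx 3.0286 i$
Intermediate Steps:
$N{\left(V \right)} = \sqrt{2} \sqrt{V}$ ($N{\left(V \right)} = \sqrt{2 V} = \sqrt{2} \sqrt{V}$)
$R = \frac{3162}{2953}$ ($R = \frac{16 - 3178}{-1708 - 1245} = - \frac{3162}{-1708 - 1245} = - \frac{3162}{-2953} = \left(-3162\right) \left(- \frac{1}{2953}\right) = \frac{3162}{2953} \approx 1.0708$)
$R F{\left(N{\left(-4 \right)} \right)} = \frac{3162 \sqrt{2} \sqrt{-4}}{2953} = \frac{3162 \sqrt{2} \cdot 2 i}{2953} = \frac{3162 \cdot 2 i \sqrt{2}}{2953} = \frac{6324 i \sqrt{2}}{2953}$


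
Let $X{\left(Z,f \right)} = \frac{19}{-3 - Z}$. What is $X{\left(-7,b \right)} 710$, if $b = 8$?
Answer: $\frac{6745}{2} \approx 3372.5$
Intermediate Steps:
$X{\left(-7,b \right)} 710 = - \frac{19}{3 - 7} \cdot 710 = - \frac{19}{-4} \cdot 710 = \left(-19\right) \left(- \frac{1}{4}\right) 710 = \frac{19}{4} \cdot 710 = \frac{6745}{2}$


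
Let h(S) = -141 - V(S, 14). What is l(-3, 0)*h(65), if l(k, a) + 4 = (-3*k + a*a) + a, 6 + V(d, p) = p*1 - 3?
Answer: -730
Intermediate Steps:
V(d, p) = -9 + p (V(d, p) = -6 + (p*1 - 3) = -6 + (p - 3) = -6 + (-3 + p) = -9 + p)
h(S) = -146 (h(S) = -141 - (-9 + 14) = -141 - 1*5 = -141 - 5 = -146)
l(k, a) = -4 + a + a**2 - 3*k (l(k, a) = -4 + ((-3*k + a*a) + a) = -4 + ((-3*k + a**2) + a) = -4 + ((a**2 - 3*k) + a) = -4 + (a + a**2 - 3*k) = -4 + a + a**2 - 3*k)
l(-3, 0)*h(65) = (-4 + 0 + 0**2 - 3*(-3))*(-146) = (-4 + 0 + 0 + 9)*(-146) = 5*(-146) = -730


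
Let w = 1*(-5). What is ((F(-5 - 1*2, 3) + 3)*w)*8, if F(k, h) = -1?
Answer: -80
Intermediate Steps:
w = -5
((F(-5 - 1*2, 3) + 3)*w)*8 = ((-1 + 3)*(-5))*8 = (2*(-5))*8 = -10*8 = -80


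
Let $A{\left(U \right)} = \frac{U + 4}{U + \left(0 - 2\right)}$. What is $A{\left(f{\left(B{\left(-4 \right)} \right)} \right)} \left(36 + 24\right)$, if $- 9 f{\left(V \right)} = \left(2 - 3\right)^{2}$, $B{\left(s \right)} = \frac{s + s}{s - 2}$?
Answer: $- \frac{2100}{19} \approx -110.53$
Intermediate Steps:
$B{\left(s \right)} = \frac{2 s}{-2 + s}$
$f{\left(V \right)} = - \frac{1}{9}$ ($f{\left(V \right)} = - \frac{\left(2 - 3\right)^{2}}{9} = - \frac{\left(-1\right)^{2}}{9} = \left(- \frac{1}{9}\right) 1 = - \frac{1}{9}$)
$A{\left(U \right)} = \frac{4 + U}{-2 + U}$ ($A{\left(U \right)} = \frac{4 + U}{U - 2} = \frac{4 + U}{-2 + U}$)
$A{\left(f{\left(B{\left(-4 \right)} \right)} \right)} \left(36 + 24\right) = \frac{4 - \frac{1}{9}}{-2 - \frac{1}{9}} \left(36 + 24\right) = \frac{1}{- \frac{19}{9}} \cdot \frac{35}{9} \cdot 60 = \left(- \frac{9}{19}\right) \frac{35}{9} \cdot 60 = \left(- \frac{35}{19}\right) 60 = - \frac{2100}{19}$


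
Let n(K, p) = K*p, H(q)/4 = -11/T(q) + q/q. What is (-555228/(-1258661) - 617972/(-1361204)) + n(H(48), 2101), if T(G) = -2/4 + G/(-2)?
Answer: 255592623677994873/20987856251089 ≈ 12178.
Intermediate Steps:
T(G) = -½ - G/2 (T(G) = -2*¼ + G*(-½) = -½ - G/2)
H(q) = 4 - 44/(-½ - q/2) (H(q) = 4*(-11/(-½ - q/2) + q/q) = 4*(-11/(-½ - q/2) + 1) = 4*(1 - 11/(-½ - q/2)) = 4 - 44/(-½ - q/2))
(-555228/(-1258661) - 617972/(-1361204)) + n(H(48), 2101) = (-555228/(-1258661) - 617972/(-1361204)) + (4*(23 + 48)/(1 + 48))*2101 = (-555228*(-1/1258661) - 617972*(-1/1361204)) + (4*71/49)*2101 = (555228/1258661 + 154493/340301) + (4*(1/49)*71)*2101 = 383398957501/428323596961 + (284/49)*2101 = 383398957501/428323596961 + 596684/49 = 255592623677994873/20987856251089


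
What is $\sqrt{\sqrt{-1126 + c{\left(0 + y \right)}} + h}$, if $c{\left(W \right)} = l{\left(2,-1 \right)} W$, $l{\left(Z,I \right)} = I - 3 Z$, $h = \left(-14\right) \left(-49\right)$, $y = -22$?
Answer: $\sqrt{686 + 18 i \sqrt{3}} \approx 26.198 + 0.59502 i$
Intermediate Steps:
$h = 686$
$l{\left(Z,I \right)} = I - 3 Z$
$c{\left(W \right)} = - 7 W$ ($c{\left(W \right)} = \left(-1 - 6\right) W = - 7 W$)
$\sqrt{\sqrt{-1126 + c{\left(0 + y \right)}} + h} = \sqrt{\sqrt{-1126 - 7 \left(0 - 22\right)} + 686} = \sqrt{\sqrt{-1126 - -154} + 686} = \sqrt{\sqrt{-1126 + 154} + 686} = \sqrt{\sqrt{-972} + 686} = \sqrt{18 i \sqrt{3} + 686} = \sqrt{686 + 18 i \sqrt{3}}$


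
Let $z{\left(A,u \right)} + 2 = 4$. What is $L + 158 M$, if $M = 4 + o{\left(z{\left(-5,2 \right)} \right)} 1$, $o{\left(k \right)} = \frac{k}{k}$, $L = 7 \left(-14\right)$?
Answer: $692$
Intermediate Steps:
$z{\left(A,u \right)} = 2$ ($z{\left(A,u \right)} = -2 + 4 = 2$)
$L = -98$
$o{\left(k \right)} = 1$
$M = 5$ ($M = 4 + 1 \cdot 1 = 4 + 1 = 5$)
$L + 158 M = -98 + 158 \cdot 5 = -98 + 790 = 692$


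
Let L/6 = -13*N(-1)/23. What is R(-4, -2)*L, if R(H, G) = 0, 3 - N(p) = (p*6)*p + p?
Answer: 0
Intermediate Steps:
N(p) = 3 - p - 6*p**2 (N(p) = 3 - ((p*6)*p + p) = 3 - ((6*p)*p + p) = 3 - (6*p**2 + p) = 3 - (p + 6*p**2) = 3 + (-p - 6*p**2) = 3 - p - 6*p**2)
L = 156/23 (L = 6*(-13*(3 - 1*(-1) - 6*(-1)**2)/23) = 6*(-13*(3 + 1 - 6*1)*(1/23)) = 6*(-13*(3 + 1 - 6)*(1/23)) = 6*(-13*(-2)*(1/23)) = 6*(26*(1/23)) = 6*(26/23) = 156/23 ≈ 6.7826)
R(-4, -2)*L = 0*(156/23) = 0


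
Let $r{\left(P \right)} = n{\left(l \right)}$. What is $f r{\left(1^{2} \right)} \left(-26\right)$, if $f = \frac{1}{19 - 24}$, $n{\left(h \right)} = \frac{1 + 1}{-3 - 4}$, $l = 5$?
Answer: $- \frac{52}{35} \approx -1.4857$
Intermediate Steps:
$n{\left(h \right)} = - \frac{2}{7}$ ($n{\left(h \right)} = \frac{2}{-7} = 2 \left(- \frac{1}{7}\right) = - \frac{2}{7}$)
$f = - \frac{1}{5}$ ($f = \frac{1}{-5} = - \frac{1}{5} \approx -0.2$)
$r{\left(P \right)} = - \frac{2}{7}$
$f r{\left(1^{2} \right)} \left(-26\right) = \left(- \frac{1}{5}\right) \left(- \frac{2}{7}\right) \left(-26\right) = \frac{2}{35} \left(-26\right) = - \frac{52}{35}$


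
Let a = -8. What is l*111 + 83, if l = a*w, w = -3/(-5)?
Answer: -2249/5 ≈ -449.80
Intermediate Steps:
w = ⅗ (w = -3*(-⅕) = ⅗ ≈ 0.60000)
l = -24/5 (l = -8*⅗ = -24/5 ≈ -4.8000)
l*111 + 83 = -24/5*111 + 83 = -2664/5 + 83 = -2249/5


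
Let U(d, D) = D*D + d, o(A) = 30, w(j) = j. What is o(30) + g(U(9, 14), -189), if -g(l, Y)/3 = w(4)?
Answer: 18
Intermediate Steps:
U(d, D) = d + D² (U(d, D) = D² + d = d + D²)
g(l, Y) = -12 (g(l, Y) = -3*4 = -12)
o(30) + g(U(9, 14), -189) = 30 - 12 = 18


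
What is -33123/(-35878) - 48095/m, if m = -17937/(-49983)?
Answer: -28749230660593/214514562 ≈ -1.3402e+5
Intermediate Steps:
m = 5979/16661 (m = -17937*(-1/49983) = 5979/16661 ≈ 0.35886)
-33123/(-35878) - 48095/m = -33123/(-35878) - 48095/5979/16661 = -33123*(-1/35878) - 48095*16661/5979 = 33123/35878 - 801310795/5979 = -28749230660593/214514562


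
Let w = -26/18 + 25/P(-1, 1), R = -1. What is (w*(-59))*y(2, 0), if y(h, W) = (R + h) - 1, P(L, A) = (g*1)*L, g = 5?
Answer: 0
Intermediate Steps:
P(L, A) = 5*L (P(L, A) = (5*1)*L = 5*L)
w = -58/9 (w = -26/18 + 25/((5*(-1))) = -26*1/18 + 25/(-5) = -13/9 + 25*(-⅕) = -13/9 - 5 = -58/9 ≈ -6.4444)
y(h, W) = -2 + h (y(h, W) = (-1 + h) - 1 = -2 + h)
(w*(-59))*y(2, 0) = (-58/9*(-59))*(-2 + 2) = (3422/9)*0 = 0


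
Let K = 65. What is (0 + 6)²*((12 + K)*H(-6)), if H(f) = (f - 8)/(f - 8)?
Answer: 2772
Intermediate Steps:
H(f) = 1 (H(f) = (-8 + f)/(-8 + f) = 1)
(0 + 6)²*((12 + K)*H(-6)) = (0 + 6)²*((12 + 65)*1) = 6²*(77*1) = 36*77 = 2772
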